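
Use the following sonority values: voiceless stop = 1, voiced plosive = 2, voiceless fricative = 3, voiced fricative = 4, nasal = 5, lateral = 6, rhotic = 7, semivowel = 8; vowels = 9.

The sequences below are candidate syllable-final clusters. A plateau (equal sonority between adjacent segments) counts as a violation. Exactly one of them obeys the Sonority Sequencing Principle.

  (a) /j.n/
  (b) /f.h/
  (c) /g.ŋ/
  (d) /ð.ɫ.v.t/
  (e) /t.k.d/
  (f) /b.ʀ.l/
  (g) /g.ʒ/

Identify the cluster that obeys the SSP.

a

(a) sonority 8-5: well-formed.
(b) sonority 3-3: ill-formed.
(c) sonority 2-5: ill-formed.
(d) sonority 4-6-4-1: ill-formed.
(e) sonority 1-1-2: ill-formed.
(f) sonority 2-7-6: ill-formed.
(g) sonority 2-4: ill-formed.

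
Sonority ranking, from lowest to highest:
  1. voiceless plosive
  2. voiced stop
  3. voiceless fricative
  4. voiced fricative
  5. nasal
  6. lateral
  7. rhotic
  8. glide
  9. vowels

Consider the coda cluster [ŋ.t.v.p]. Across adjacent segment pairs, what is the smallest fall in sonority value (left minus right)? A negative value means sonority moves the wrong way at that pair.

-3

/ŋ/ — nasal, sonority 5.
/t/ — voiceless plosive, sonority 1.
/v/ — voiced fricative, sonority 4.
/p/ — voiceless plosive, sonority 1.
/ŋ/→/t/: change +4.
/t/→/v/: change -3.
/v/→/p/: change +3.
Minimum = -3.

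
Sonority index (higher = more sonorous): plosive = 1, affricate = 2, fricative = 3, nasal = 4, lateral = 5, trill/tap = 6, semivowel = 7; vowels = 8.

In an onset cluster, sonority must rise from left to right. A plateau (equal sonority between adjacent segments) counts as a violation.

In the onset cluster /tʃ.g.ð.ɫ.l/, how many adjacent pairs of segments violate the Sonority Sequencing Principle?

2

/tʃ/ is an affricate (sonority 2).
/g/ is a plosive (sonority 1).
/ð/ is a fricative (sonority 3).
/ɫ/ is a lateral (sonority 5).
/l/ is a lateral (sonority 5).
/tʃ/→/g/: 2→1 (does not rise) — violation.
/g/→/ð/: 1→3 (rises) — ok.
/ð/→/ɫ/: 3→5 (rises) — ok.
/ɫ/→/l/: 5→5 (plateau) — violation.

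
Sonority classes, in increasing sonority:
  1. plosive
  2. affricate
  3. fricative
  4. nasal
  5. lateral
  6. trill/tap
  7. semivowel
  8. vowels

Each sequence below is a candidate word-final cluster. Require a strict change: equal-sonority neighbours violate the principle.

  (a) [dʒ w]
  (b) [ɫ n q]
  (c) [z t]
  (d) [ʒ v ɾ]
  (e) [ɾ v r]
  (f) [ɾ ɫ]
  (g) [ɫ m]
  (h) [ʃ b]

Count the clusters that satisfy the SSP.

5

(a) [dʒ w]: profile 2-7 — violates.
(b) [ɫ n q]: profile 5-4-1 — obeys.
(c) [z t]: profile 3-1 — obeys.
(d) [ʒ v ɾ]: profile 3-3-6 — violates.
(e) [ɾ v r]: profile 6-3-6 — violates.
(f) [ɾ ɫ]: profile 6-5 — obeys.
(g) [ɫ m]: profile 5-4 — obeys.
(h) [ʃ b]: profile 3-1 — obeys.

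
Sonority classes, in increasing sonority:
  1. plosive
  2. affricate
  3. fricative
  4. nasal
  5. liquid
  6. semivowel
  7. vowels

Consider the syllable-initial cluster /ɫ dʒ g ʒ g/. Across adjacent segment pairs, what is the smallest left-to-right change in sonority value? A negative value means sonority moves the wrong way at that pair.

/ɫ/: liquid = 5.
/dʒ/: affricate = 2.
/g/: plosive = 1.
/ʒ/: fricative = 3.
/g/: plosive = 1.
/ɫ/→/dʒ/: change -3.
/dʒ/→/g/: change -1.
/g/→/ʒ/: change +2.
/ʒ/→/g/: change -2.
Minimum = -3.

-3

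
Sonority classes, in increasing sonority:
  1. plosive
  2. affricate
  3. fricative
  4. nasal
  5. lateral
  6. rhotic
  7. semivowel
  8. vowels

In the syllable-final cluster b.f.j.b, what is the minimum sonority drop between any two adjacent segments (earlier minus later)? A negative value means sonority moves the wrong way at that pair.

/b/ — plosive, sonority 1.
/f/ — fricative, sonority 3.
/j/ — semivowel, sonority 7.
/b/ — plosive, sonority 1.
/b/→/f/: change -2.
/f/→/j/: change -4.
/j/→/b/: change +6.
Minimum = -4.

-4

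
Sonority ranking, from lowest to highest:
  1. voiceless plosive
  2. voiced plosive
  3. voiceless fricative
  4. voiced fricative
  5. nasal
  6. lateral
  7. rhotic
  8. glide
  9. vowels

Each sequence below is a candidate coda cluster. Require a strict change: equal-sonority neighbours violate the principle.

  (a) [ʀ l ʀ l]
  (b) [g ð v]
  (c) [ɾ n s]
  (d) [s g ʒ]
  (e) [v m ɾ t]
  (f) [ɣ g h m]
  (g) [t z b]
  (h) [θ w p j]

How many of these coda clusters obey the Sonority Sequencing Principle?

(a) [ʀ l ʀ l]: profile 7-6-7-6 — violates.
(b) [g ð v]: profile 2-4-4 — violates.
(c) [ɾ n s]: profile 7-5-3 — obeys.
(d) [s g ʒ]: profile 3-2-4 — violates.
(e) [v m ɾ t]: profile 4-5-7-1 — violates.
(f) [ɣ g h m]: profile 4-2-3-5 — violates.
(g) [t z b]: profile 1-4-2 — violates.
(h) [θ w p j]: profile 3-8-1-8 — violates.

1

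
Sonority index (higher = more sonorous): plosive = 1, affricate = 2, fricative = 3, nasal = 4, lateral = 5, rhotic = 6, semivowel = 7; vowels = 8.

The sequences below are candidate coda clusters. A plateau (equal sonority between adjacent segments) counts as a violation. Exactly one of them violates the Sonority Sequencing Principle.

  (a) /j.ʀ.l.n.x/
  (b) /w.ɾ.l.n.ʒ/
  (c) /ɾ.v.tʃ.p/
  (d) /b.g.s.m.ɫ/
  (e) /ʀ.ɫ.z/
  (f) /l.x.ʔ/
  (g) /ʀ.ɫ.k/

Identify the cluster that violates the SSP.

d

(a) sonority 7-6-5-4-3: well-formed.
(b) sonority 7-6-5-4-3: well-formed.
(c) sonority 6-3-2-1: well-formed.
(d) sonority 1-1-3-4-5: ill-formed.
(e) sonority 6-5-3: well-formed.
(f) sonority 5-3-1: well-formed.
(g) sonority 6-5-1: well-formed.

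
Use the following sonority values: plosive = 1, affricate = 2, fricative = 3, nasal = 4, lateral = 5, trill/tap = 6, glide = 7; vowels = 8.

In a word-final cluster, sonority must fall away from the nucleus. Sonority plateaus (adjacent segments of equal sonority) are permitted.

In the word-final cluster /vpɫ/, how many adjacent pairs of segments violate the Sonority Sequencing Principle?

1

/v/ — fricative, sonority 3.
/p/ — plosive, sonority 1.
/ɫ/ — lateral, sonority 5.
/v/→/p/: 3→1 (falls) — ok.
/p/→/ɫ/: 1→5 (does not fall) — violation.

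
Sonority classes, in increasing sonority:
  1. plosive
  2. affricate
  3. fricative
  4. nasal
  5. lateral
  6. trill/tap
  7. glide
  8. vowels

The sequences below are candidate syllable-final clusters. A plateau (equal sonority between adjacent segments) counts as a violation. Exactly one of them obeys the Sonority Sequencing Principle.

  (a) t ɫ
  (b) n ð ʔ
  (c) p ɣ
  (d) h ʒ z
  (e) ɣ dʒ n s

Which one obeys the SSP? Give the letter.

(a) 1-5 → violates
(b) 4-3-1 → obeys
(c) 1-3 → violates
(d) 3-3-3 → violates
(e) 3-2-4-3 → violates

b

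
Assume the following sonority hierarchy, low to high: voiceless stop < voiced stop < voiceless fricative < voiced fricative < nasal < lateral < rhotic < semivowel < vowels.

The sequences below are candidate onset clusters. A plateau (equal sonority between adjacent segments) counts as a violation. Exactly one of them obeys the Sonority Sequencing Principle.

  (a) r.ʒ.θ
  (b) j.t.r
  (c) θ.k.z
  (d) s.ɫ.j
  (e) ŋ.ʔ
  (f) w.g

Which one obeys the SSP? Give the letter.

(a) sonority 7-4-3: ill-formed.
(b) sonority 8-1-7: ill-formed.
(c) sonority 3-1-4: ill-formed.
(d) sonority 3-6-8: well-formed.
(e) sonority 5-1: ill-formed.
(f) sonority 8-2: ill-formed.

d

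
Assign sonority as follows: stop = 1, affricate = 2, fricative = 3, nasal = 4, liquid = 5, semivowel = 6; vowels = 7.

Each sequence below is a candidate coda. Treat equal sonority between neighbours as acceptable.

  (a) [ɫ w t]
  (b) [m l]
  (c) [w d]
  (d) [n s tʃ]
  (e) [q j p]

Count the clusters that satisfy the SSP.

(a) 5-6-1 → violates
(b) 4-5 → violates
(c) 6-1 → obeys
(d) 4-3-2 → obeys
(e) 1-6-1 → violates

2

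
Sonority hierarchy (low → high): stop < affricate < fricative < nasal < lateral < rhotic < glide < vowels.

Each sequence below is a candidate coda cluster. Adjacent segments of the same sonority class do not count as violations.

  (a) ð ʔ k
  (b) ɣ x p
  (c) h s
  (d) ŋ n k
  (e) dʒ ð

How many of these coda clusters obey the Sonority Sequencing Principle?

4

(a) 3-1-1 → obeys
(b) 3-3-1 → obeys
(c) 3-3 → obeys
(d) 4-4-1 → obeys
(e) 2-3 → violates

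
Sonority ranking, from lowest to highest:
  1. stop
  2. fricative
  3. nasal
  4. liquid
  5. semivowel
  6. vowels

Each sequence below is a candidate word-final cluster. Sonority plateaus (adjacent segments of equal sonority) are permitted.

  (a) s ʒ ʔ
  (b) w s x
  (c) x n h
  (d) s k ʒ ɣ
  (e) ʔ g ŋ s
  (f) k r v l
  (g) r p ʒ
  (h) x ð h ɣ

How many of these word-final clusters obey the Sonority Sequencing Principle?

3

(a) sonority 2-2-1: well-formed.
(b) sonority 5-2-2: well-formed.
(c) sonority 2-3-2: ill-formed.
(d) sonority 2-1-2-2: ill-formed.
(e) sonority 1-1-3-2: ill-formed.
(f) sonority 1-4-2-4: ill-formed.
(g) sonority 4-1-2: ill-formed.
(h) sonority 2-2-2-2: well-formed.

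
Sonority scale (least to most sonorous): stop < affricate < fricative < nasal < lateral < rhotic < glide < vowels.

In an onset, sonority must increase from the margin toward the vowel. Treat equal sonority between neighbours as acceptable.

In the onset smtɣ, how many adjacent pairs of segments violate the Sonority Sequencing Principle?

/s/ — fricative, sonority 3.
/m/ — nasal, sonority 4.
/t/ — stop, sonority 1.
/ɣ/ — fricative, sonority 3.
/s/→/m/: 3→4 (rises) — ok.
/m/→/t/: 4→1 (does not rise) — violation.
/t/→/ɣ/: 1→3 (rises) — ok.

1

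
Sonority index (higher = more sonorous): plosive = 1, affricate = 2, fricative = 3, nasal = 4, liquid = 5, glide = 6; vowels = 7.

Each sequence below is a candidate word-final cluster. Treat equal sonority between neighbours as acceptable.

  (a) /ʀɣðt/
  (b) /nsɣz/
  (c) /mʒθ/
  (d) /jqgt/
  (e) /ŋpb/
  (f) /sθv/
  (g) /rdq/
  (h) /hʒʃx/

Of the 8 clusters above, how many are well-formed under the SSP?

8

(a) 5-3-3-1 → obeys
(b) 4-3-3-3 → obeys
(c) 4-3-3 → obeys
(d) 6-1-1-1 → obeys
(e) 4-1-1 → obeys
(f) 3-3-3 → obeys
(g) 5-1-1 → obeys
(h) 3-3-3-3 → obeys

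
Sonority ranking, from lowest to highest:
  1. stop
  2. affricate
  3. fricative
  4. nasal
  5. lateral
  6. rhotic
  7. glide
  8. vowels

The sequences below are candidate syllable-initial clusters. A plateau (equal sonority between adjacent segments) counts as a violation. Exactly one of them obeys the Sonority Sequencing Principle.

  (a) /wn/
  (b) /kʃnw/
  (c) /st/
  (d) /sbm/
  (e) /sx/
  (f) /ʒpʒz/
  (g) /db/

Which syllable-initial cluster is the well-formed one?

b

(a) /wn/: profile 7-4 — violates.
(b) /kʃnw/: profile 1-3-4-7 — obeys.
(c) /st/: profile 3-1 — violates.
(d) /sbm/: profile 3-1-4 — violates.
(e) /sx/: profile 3-3 — violates.
(f) /ʒpʒz/: profile 3-1-3-3 — violates.
(g) /db/: profile 1-1 — violates.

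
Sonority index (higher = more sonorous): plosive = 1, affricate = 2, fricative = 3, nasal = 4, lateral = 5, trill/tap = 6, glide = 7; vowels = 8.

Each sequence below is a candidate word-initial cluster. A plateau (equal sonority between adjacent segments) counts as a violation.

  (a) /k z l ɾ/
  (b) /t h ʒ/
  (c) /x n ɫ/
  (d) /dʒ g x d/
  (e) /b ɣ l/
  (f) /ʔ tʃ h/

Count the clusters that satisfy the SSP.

4

(a) 1-3-5-6 → obeys
(b) 1-3-3 → violates
(c) 3-4-5 → obeys
(d) 2-1-3-1 → violates
(e) 1-3-5 → obeys
(f) 1-2-3 → obeys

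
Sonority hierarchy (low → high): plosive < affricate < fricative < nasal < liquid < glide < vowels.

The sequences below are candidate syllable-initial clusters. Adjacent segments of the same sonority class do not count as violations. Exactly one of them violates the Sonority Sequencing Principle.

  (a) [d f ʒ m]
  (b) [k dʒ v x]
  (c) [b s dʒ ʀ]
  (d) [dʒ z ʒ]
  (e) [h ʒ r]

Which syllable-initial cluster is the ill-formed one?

c

(a) 1-3-3-4 → obeys
(b) 1-2-3-3 → obeys
(c) 1-3-2-5 → violates
(d) 2-3-3 → obeys
(e) 3-3-5 → obeys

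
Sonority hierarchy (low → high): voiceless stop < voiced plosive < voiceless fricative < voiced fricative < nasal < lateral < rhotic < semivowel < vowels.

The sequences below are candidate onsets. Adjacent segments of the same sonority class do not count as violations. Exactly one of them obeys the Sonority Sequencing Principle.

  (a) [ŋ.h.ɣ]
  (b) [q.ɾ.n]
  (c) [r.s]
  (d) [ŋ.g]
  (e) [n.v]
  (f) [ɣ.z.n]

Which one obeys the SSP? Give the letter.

(a) sonority 5-3-4: ill-formed.
(b) sonority 1-7-5: ill-formed.
(c) sonority 7-3: ill-formed.
(d) sonority 5-2: ill-formed.
(e) sonority 5-4: ill-formed.
(f) sonority 4-4-5: well-formed.

f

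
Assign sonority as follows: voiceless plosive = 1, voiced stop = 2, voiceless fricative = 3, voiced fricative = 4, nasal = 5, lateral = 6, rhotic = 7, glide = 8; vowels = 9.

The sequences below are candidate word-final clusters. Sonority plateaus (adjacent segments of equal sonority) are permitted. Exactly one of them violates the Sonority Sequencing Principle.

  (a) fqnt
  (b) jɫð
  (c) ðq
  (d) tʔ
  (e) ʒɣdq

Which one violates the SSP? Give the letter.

a

(a) fqnt: profile 3-1-5-1 — violates.
(b) jɫð: profile 8-6-4 — obeys.
(c) ðq: profile 4-1 — obeys.
(d) tʔ: profile 1-1 — obeys.
(e) ʒɣdq: profile 4-4-2-1 — obeys.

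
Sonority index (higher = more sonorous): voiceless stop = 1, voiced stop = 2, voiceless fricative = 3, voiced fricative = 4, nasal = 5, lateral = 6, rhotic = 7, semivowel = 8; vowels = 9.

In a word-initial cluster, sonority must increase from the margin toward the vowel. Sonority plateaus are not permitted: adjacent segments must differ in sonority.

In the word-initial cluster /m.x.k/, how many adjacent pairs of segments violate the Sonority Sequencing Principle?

/m/ — nasal, sonority 5.
/x/ — voiceless fricative, sonority 3.
/k/ — voiceless stop, sonority 1.
/m/→/x/: 5→3 (does not rise) — violation.
/x/→/k/: 3→1 (does not rise) — violation.

2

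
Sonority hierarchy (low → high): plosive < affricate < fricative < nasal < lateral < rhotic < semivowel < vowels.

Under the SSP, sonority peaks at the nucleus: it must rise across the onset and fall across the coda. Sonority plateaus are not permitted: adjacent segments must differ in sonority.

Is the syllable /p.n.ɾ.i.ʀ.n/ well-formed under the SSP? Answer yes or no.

yes

Onset: /p/ is a plosive (sonority 1), /n/ is a nasal (sonority 4), /ɾ/ is a rhotic (sonority 6); then the nucleus /i/ (sonority 8).
Onset profile 1-4-6-8 — rises to the nucleus.
Coda: /ʀ/ is a rhotic (sonority 6), /n/ is a nasal (sonority 4).
Coda profile 8-6-4 — falls from the nucleus.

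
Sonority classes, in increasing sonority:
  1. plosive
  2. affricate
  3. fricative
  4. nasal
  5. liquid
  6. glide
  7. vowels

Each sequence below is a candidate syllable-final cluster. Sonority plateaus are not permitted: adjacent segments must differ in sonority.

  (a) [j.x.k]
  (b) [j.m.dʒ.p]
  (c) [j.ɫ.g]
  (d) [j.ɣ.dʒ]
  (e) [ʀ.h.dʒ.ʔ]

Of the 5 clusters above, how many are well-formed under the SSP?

(a) [j.x.k]: profile 6-3-1 — obeys.
(b) [j.m.dʒ.p]: profile 6-4-2-1 — obeys.
(c) [j.ɫ.g]: profile 6-5-1 — obeys.
(d) [j.ɣ.dʒ]: profile 6-3-2 — obeys.
(e) [ʀ.h.dʒ.ʔ]: profile 5-3-2-1 — obeys.

5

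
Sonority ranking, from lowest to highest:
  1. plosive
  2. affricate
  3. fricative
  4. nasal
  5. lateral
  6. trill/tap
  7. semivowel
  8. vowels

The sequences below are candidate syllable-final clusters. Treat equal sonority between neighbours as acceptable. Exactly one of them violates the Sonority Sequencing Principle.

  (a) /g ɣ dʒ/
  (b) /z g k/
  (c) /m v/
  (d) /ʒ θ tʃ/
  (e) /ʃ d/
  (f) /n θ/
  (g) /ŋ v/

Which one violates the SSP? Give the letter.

(a) sonority 1-3-2: ill-formed.
(b) sonority 3-1-1: well-formed.
(c) sonority 4-3: well-formed.
(d) sonority 3-3-2: well-formed.
(e) sonority 3-1: well-formed.
(f) sonority 4-3: well-formed.
(g) sonority 4-3: well-formed.

a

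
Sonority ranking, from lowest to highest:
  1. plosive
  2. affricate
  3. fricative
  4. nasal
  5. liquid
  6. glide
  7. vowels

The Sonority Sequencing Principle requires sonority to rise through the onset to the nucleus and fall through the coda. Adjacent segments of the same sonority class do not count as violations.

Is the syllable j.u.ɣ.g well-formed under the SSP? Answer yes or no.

yes

Onset: /j/ is a glide (sonority 6); then the nucleus /u/ (sonority 7).
Onset profile 6-7 — rises to the nucleus.
Coda: /ɣ/ is a fricative (sonority 3), /g/ is a plosive (sonority 1).
Coda profile 7-3-1 — falls from the nucleus.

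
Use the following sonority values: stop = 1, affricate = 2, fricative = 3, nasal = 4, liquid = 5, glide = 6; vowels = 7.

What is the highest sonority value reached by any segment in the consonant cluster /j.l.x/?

/j/ is a glide (sonority 6).
/l/ is a liquid (sonority 5).
/x/ is a fricative (sonority 3).
The maximum is 6.

6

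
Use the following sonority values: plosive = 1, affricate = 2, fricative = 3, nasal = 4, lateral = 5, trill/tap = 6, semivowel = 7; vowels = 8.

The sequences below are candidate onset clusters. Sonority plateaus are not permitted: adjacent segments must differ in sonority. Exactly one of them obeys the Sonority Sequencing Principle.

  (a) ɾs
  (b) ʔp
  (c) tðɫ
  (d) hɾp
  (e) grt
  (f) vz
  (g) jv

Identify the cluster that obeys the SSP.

c

(a) 6-3 → violates
(b) 1-1 → violates
(c) 1-3-5 → obeys
(d) 3-6-1 → violates
(e) 1-6-1 → violates
(f) 3-3 → violates
(g) 7-3 → violates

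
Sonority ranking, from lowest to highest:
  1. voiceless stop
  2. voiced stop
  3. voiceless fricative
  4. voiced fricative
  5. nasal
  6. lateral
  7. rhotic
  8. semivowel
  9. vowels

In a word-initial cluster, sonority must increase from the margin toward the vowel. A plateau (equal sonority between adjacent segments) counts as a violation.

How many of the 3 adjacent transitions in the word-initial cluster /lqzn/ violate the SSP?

/l/: lateral = 6.
/q/: voiceless stop = 1.
/z/: voiced fricative = 4.
/n/: nasal = 5.
/l/→/q/: 6→1 (does not rise) — violation.
/q/→/z/: 1→4 (rises) — ok.
/z/→/n/: 4→5 (rises) — ok.

1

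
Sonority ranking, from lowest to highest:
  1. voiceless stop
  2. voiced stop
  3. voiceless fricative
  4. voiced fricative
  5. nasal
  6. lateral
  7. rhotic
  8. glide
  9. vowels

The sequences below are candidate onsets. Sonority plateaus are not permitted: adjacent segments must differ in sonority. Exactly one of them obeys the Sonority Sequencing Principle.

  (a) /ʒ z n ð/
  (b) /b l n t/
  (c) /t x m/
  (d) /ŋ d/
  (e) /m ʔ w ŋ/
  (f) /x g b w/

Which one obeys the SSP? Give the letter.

c

(a) 4-4-5-4 → violates
(b) 2-6-5-1 → violates
(c) 1-3-5 → obeys
(d) 5-2 → violates
(e) 5-1-8-5 → violates
(f) 3-2-2-8 → violates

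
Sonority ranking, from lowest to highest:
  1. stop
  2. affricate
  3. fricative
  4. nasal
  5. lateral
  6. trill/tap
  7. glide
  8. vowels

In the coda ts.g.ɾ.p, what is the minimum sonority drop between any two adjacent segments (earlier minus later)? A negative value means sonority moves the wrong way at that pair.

/ts/: affricate = 2.
/g/: stop = 1.
/ɾ/: trill/tap = 6.
/p/: stop = 1.
/ts/→/g/: change +1.
/g/→/ɾ/: change -5.
/ɾ/→/p/: change +5.
Minimum = -5.

-5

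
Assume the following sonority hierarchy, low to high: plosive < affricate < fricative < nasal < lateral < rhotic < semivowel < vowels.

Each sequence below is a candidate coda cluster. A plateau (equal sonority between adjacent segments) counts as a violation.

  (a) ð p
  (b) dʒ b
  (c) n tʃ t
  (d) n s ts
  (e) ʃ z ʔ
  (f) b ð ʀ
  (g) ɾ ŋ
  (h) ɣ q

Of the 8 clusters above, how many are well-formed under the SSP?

(a) ð p: profile 3-1 — obeys.
(b) dʒ b: profile 2-1 — obeys.
(c) n tʃ t: profile 4-2-1 — obeys.
(d) n s ts: profile 4-3-2 — obeys.
(e) ʃ z ʔ: profile 3-3-1 — violates.
(f) b ð ʀ: profile 1-3-6 — violates.
(g) ɾ ŋ: profile 6-4 — obeys.
(h) ɣ q: profile 3-1 — obeys.

6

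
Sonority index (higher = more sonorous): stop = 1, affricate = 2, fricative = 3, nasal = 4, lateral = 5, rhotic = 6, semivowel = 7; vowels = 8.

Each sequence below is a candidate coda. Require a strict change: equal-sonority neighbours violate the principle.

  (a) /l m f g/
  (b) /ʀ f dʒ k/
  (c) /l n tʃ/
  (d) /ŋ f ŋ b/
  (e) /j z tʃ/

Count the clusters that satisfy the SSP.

(a) sonority 5-4-3-1: well-formed.
(b) sonority 6-3-2-1: well-formed.
(c) sonority 5-4-2: well-formed.
(d) sonority 4-3-4-1: ill-formed.
(e) sonority 7-3-2: well-formed.

4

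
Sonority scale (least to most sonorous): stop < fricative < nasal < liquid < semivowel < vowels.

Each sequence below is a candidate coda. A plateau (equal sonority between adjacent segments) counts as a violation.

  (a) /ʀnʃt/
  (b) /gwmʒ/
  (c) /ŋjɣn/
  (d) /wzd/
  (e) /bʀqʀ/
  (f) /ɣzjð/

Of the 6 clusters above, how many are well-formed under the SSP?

2

(a) sonority 4-3-2-1: well-formed.
(b) sonority 1-5-3-2: ill-formed.
(c) sonority 3-5-2-3: ill-formed.
(d) sonority 5-2-1: well-formed.
(e) sonority 1-4-1-4: ill-formed.
(f) sonority 2-2-5-2: ill-formed.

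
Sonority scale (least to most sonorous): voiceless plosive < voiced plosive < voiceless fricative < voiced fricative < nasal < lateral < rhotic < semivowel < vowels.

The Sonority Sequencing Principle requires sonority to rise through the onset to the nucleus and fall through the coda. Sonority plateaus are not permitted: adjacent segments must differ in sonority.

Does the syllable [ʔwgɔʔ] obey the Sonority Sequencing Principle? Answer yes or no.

Onset: /ʔ/ is a voiceless plosive (sonority 1), /w/ is a semivowel (sonority 8), /g/ is a voiced plosive (sonority 2); then the nucleus /ɔ/ (sonority 9).
Onset profile 1-8-2-9 — does not strictly rise throughout.
Coda: /ʔ/ is a voiceless plosive (sonority 1).
Coda profile 9-1 — falls from the nucleus.

no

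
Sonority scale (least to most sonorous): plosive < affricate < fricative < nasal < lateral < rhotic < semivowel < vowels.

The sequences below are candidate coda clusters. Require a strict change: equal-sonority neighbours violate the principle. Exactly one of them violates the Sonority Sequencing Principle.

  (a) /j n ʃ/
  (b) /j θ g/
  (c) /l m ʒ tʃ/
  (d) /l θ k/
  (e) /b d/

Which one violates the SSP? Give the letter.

e

(a) sonority 7-4-3: well-formed.
(b) sonority 7-3-1: well-formed.
(c) sonority 5-4-3-2: well-formed.
(d) sonority 5-3-1: well-formed.
(e) sonority 1-1: ill-formed.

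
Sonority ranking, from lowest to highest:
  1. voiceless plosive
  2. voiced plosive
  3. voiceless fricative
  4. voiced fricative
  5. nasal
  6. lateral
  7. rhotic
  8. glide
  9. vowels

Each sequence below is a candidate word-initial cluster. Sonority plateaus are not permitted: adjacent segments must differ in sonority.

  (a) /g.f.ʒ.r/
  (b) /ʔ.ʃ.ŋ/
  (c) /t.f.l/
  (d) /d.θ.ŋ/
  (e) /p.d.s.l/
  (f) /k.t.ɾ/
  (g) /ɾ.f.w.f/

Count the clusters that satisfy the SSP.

5

(a) sonority 2-3-4-7: well-formed.
(b) sonority 1-3-5: well-formed.
(c) sonority 1-3-6: well-formed.
(d) sonority 2-3-5: well-formed.
(e) sonority 1-2-3-6: well-formed.
(f) sonority 1-1-7: ill-formed.
(g) sonority 7-3-8-3: ill-formed.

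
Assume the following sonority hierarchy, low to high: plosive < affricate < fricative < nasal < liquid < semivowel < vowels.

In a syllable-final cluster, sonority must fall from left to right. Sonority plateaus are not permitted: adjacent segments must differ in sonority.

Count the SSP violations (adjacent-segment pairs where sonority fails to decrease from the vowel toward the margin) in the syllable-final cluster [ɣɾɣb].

1

/ɣ/ is a fricative (sonority 3).
/ɾ/ is a liquid (sonority 5).
/ɣ/ is a fricative (sonority 3).
/b/ is a plosive (sonority 1).
/ɣ/→/ɾ/: 3→5 (does not fall) — violation.
/ɾ/→/ɣ/: 5→3 (falls) — ok.
/ɣ/→/b/: 3→1 (falls) — ok.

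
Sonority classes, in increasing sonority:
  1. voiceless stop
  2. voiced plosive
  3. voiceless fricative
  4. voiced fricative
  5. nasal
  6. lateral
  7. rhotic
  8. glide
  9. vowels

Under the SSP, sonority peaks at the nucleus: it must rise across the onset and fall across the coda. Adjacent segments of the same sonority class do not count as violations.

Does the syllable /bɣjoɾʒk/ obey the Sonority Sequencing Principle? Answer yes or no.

yes

Onset: /b/ is a voiced plosive (sonority 2), /ɣ/ is a voiced fricative (sonority 4), /j/ is a glide (sonority 8); then the nucleus /o/ (sonority 9).
Onset profile 2-4-8-9 — rises to the nucleus.
Coda: /ɾ/ is a rhotic (sonority 7), /ʒ/ is a voiced fricative (sonority 4), /k/ is a voiceless stop (sonority 1).
Coda profile 9-7-4-1 — falls from the nucleus.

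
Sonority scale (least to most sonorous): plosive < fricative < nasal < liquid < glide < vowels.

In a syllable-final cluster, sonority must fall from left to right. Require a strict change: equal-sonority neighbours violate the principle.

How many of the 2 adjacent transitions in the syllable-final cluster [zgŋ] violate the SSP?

/z/: fricative = 2.
/g/: plosive = 1.
/ŋ/: nasal = 3.
/z/→/g/: 2→1 (falls) — ok.
/g/→/ŋ/: 1→3 (does not fall) — violation.

1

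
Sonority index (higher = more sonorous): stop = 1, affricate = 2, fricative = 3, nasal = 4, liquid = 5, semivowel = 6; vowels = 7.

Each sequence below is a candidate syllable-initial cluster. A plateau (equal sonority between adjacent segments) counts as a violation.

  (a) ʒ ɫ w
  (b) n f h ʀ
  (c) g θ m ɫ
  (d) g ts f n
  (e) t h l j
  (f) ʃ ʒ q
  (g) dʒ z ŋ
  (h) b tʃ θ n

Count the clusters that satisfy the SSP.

6

(a) sonority 3-5-6: well-formed.
(b) sonority 4-3-3-5: ill-formed.
(c) sonority 1-3-4-5: well-formed.
(d) sonority 1-2-3-4: well-formed.
(e) sonority 1-3-5-6: well-formed.
(f) sonority 3-3-1: ill-formed.
(g) sonority 2-3-4: well-formed.
(h) sonority 1-2-3-4: well-formed.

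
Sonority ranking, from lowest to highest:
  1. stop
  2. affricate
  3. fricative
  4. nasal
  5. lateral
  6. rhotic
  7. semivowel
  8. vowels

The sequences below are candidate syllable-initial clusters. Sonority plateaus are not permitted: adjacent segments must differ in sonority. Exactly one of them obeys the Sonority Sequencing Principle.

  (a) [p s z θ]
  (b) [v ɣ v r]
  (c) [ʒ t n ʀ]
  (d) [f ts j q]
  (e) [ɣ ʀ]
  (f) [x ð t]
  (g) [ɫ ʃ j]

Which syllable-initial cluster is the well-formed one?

(a) [p s z θ]: profile 1-3-3-3 — violates.
(b) [v ɣ v r]: profile 3-3-3-6 — violates.
(c) [ʒ t n ʀ]: profile 3-1-4-6 — violates.
(d) [f ts j q]: profile 3-2-7-1 — violates.
(e) [ɣ ʀ]: profile 3-6 — obeys.
(f) [x ð t]: profile 3-3-1 — violates.
(g) [ɫ ʃ j]: profile 5-3-7 — violates.

e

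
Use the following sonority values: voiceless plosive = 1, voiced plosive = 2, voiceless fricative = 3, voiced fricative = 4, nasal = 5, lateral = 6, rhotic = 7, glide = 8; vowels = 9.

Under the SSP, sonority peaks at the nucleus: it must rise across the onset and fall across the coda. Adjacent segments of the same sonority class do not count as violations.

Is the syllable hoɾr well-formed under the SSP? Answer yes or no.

Onset: /h/ is a voiceless fricative (sonority 3); then the nucleus /o/ (sonority 9).
Onset profile 3-9 — rises to the nucleus.
Coda: /ɾ/ is a rhotic (sonority 7), /r/ is a rhotic (sonority 7).
Coda profile 9-7-7 — falls from the nucleus.

yes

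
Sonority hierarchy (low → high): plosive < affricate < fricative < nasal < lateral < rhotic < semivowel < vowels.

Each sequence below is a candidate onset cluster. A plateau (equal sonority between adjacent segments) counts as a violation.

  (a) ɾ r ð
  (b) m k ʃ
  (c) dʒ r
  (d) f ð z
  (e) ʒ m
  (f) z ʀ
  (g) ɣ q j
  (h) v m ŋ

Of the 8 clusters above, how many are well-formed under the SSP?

3

(a) 6-6-3 → violates
(b) 4-1-3 → violates
(c) 2-6 → obeys
(d) 3-3-3 → violates
(e) 3-4 → obeys
(f) 3-6 → obeys
(g) 3-1-7 → violates
(h) 3-4-4 → violates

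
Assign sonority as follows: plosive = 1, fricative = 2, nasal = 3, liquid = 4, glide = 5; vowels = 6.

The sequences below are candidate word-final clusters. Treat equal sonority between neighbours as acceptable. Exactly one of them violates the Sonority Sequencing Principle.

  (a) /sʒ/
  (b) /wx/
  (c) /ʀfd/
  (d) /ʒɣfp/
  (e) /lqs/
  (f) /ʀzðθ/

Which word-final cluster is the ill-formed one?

(a) /sʒ/: profile 2-2 — obeys.
(b) /wx/: profile 5-2 — obeys.
(c) /ʀfd/: profile 4-2-1 — obeys.
(d) /ʒɣfp/: profile 2-2-2-1 — obeys.
(e) /lqs/: profile 4-1-2 — violates.
(f) /ʀzðθ/: profile 4-2-2-2 — obeys.

e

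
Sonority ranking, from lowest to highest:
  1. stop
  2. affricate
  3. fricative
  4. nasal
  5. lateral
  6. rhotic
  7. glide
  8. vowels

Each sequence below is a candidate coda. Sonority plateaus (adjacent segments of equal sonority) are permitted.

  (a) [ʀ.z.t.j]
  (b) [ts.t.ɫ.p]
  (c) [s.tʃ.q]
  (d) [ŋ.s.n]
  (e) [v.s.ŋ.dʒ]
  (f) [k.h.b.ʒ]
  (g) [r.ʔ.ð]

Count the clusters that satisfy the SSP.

(a) sonority 6-3-1-7: ill-formed.
(b) sonority 2-1-5-1: ill-formed.
(c) sonority 3-2-1: well-formed.
(d) sonority 4-3-4: ill-formed.
(e) sonority 3-3-4-2: ill-formed.
(f) sonority 1-3-1-3: ill-formed.
(g) sonority 6-1-3: ill-formed.

1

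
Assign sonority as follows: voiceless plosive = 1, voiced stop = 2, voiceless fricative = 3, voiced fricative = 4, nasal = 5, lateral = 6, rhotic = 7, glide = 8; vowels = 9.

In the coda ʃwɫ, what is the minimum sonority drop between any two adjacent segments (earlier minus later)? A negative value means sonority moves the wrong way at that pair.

/ʃ/ — voiceless fricative, sonority 3.
/w/ — glide, sonority 8.
/ɫ/ — lateral, sonority 6.
/ʃ/→/w/: change -5.
/w/→/ɫ/: change +2.
Minimum = -5.

-5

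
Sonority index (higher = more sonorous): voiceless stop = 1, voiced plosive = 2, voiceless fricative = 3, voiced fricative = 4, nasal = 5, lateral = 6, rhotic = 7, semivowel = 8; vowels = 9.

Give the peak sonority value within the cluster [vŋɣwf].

8

/v/ — voiced fricative, sonority 4.
/ŋ/ — nasal, sonority 5.
/ɣ/ — voiced fricative, sonority 4.
/w/ — semivowel, sonority 8.
/f/ — voiceless fricative, sonority 3.
The maximum is 8.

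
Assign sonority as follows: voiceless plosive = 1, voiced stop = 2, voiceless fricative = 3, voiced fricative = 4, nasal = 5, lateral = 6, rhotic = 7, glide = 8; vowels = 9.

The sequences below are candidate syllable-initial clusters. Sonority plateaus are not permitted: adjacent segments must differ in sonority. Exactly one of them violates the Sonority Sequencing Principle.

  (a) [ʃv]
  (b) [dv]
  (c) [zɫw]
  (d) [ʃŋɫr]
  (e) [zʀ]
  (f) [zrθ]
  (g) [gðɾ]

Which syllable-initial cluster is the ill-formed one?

f

(a) 3-4 → obeys
(b) 2-4 → obeys
(c) 4-6-8 → obeys
(d) 3-5-6-7 → obeys
(e) 4-7 → obeys
(f) 4-7-3 → violates
(g) 2-4-7 → obeys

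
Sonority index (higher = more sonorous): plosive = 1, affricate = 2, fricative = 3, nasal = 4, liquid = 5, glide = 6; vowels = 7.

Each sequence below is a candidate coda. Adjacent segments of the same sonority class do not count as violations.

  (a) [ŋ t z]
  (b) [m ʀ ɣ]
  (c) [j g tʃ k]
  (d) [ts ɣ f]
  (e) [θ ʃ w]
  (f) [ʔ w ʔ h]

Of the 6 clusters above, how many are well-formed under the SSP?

(a) 4-1-3 → violates
(b) 4-5-3 → violates
(c) 6-1-2-1 → violates
(d) 2-3-3 → violates
(e) 3-3-6 → violates
(f) 1-6-1-3 → violates

0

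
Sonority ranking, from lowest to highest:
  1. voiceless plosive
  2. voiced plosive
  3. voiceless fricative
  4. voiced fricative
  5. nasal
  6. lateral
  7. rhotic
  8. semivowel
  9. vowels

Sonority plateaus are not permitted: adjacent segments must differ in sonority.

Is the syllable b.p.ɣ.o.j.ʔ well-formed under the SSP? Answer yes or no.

no

Onset: /b/ is a voiced plosive (sonority 2), /p/ is a voiceless plosive (sonority 1), /ɣ/ is a voiced fricative (sonority 4); then the nucleus /o/ (sonority 9).
Onset profile 2-1-4-9 — does not strictly rise throughout.
Coda: /j/ is a semivowel (sonority 8), /ʔ/ is a voiceless plosive (sonority 1).
Coda profile 9-8-1 — falls from the nucleus.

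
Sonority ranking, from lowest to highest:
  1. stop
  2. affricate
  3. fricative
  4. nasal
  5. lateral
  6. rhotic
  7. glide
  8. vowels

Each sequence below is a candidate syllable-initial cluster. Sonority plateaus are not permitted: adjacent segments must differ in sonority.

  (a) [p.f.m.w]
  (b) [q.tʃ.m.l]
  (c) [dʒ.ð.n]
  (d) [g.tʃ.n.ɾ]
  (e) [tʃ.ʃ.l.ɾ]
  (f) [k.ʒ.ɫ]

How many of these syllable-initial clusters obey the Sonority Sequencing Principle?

(a) sonority 1-3-4-7: well-formed.
(b) sonority 1-2-4-5: well-formed.
(c) sonority 2-3-4: well-formed.
(d) sonority 1-2-4-6: well-formed.
(e) sonority 2-3-5-6: well-formed.
(f) sonority 1-3-5: well-formed.

6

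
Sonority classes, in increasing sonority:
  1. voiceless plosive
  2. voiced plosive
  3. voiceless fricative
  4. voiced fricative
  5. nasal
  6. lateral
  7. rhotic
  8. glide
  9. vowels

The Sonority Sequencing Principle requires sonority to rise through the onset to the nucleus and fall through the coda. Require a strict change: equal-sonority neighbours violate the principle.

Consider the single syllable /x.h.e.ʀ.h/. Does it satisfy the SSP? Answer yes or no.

no

Onset: /x/ is a voiceless fricative (sonority 3), /h/ is a voiceless fricative (sonority 3); then the nucleus /e/ (sonority 9).
Onset profile 3-3-9 — does not strictly rise throughout.
Coda: /ʀ/ is a rhotic (sonority 7), /h/ is a voiceless fricative (sonority 3).
Coda profile 9-7-3 — falls from the nucleus.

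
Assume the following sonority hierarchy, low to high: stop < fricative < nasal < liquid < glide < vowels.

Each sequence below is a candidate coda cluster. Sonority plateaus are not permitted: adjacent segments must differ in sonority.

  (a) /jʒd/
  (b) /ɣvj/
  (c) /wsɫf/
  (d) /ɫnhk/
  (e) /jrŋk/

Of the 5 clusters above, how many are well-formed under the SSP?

3

(a) sonority 5-2-1: well-formed.
(b) sonority 2-2-5: ill-formed.
(c) sonority 5-2-4-2: ill-formed.
(d) sonority 4-3-2-1: well-formed.
(e) sonority 5-4-3-1: well-formed.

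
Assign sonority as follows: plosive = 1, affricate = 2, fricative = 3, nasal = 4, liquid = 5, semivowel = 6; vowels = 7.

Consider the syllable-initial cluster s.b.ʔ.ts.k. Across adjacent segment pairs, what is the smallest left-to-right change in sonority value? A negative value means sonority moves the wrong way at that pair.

/s/: fricative = 3.
/b/: plosive = 1.
/ʔ/: plosive = 1.
/ts/: affricate = 2.
/k/: plosive = 1.
/s/→/b/: change -2.
/b/→/ʔ/: change +0.
/ʔ/→/ts/: change +1.
/ts/→/k/: change -1.
Minimum = -2.

-2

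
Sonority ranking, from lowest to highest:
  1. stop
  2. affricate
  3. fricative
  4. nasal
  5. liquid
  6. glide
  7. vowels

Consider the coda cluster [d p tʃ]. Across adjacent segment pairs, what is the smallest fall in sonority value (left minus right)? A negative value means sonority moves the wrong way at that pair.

/d/ is a stop (sonority 1).
/p/ is a stop (sonority 1).
/tʃ/ is an affricate (sonority 2).
/d/→/p/: change +0.
/p/→/tʃ/: change -1.
Minimum = -1.

-1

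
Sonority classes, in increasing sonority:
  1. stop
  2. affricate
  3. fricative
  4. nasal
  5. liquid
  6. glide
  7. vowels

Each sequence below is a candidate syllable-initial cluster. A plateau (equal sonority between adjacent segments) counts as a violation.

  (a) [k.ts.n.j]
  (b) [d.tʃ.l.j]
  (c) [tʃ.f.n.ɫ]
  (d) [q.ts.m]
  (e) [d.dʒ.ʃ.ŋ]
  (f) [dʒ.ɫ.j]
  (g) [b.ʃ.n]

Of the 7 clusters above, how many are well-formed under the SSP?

7

(a) sonority 1-2-4-6: well-formed.
(b) sonority 1-2-5-6: well-formed.
(c) sonority 2-3-4-5: well-formed.
(d) sonority 1-2-4: well-formed.
(e) sonority 1-2-3-4: well-formed.
(f) sonority 2-5-6: well-formed.
(g) sonority 1-3-4: well-formed.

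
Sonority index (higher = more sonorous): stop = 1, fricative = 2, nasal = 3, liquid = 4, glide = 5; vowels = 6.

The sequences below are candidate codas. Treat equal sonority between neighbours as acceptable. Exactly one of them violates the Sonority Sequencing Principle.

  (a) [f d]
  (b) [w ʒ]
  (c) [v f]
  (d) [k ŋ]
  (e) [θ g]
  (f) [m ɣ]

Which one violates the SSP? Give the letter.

(a) 2-1 → obeys
(b) 5-2 → obeys
(c) 2-2 → obeys
(d) 1-3 → violates
(e) 2-1 → obeys
(f) 3-2 → obeys

d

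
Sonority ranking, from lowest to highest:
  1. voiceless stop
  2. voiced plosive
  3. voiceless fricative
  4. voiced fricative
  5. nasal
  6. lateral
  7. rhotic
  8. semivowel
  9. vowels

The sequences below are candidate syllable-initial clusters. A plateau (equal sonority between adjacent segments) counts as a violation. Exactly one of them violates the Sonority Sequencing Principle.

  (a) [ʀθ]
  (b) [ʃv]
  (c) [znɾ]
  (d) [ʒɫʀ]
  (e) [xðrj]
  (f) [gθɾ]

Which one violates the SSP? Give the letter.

a

(a) [ʀθ]: profile 7-3 — violates.
(b) [ʃv]: profile 3-4 — obeys.
(c) [znɾ]: profile 4-5-7 — obeys.
(d) [ʒɫʀ]: profile 4-6-7 — obeys.
(e) [xðrj]: profile 3-4-7-8 — obeys.
(f) [gθɾ]: profile 2-3-7 — obeys.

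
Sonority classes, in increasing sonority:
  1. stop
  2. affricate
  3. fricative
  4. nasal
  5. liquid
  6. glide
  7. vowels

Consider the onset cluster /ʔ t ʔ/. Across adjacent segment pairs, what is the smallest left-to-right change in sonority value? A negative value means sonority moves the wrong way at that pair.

/ʔ/ is a stop (sonority 1).
/t/ is a stop (sonority 1).
/ʔ/ is a stop (sonority 1).
/ʔ/→/t/: change +0.
/t/→/ʔ/: change +0.
Minimum = 0.

0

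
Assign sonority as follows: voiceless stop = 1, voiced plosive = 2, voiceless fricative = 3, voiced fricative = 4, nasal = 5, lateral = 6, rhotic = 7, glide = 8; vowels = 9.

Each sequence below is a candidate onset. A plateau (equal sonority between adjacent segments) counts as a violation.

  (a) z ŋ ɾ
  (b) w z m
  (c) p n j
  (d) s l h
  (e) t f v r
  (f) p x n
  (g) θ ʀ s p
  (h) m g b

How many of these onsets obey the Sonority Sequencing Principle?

(a) 4-5-7 → obeys
(b) 8-4-5 → violates
(c) 1-5-8 → obeys
(d) 3-6-3 → violates
(e) 1-3-4-7 → obeys
(f) 1-3-5 → obeys
(g) 3-7-3-1 → violates
(h) 5-2-2 → violates

4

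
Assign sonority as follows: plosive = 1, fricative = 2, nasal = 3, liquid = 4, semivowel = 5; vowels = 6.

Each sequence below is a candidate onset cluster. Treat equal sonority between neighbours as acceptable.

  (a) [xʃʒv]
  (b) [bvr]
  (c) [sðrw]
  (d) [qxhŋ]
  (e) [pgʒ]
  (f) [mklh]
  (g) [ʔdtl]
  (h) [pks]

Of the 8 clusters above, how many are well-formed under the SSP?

7

(a) [xʃʒv]: profile 2-2-2-2 — obeys.
(b) [bvr]: profile 1-2-4 — obeys.
(c) [sðrw]: profile 2-2-4-5 — obeys.
(d) [qxhŋ]: profile 1-2-2-3 — obeys.
(e) [pgʒ]: profile 1-1-2 — obeys.
(f) [mklh]: profile 3-1-4-2 — violates.
(g) [ʔdtl]: profile 1-1-1-4 — obeys.
(h) [pks]: profile 1-1-2 — obeys.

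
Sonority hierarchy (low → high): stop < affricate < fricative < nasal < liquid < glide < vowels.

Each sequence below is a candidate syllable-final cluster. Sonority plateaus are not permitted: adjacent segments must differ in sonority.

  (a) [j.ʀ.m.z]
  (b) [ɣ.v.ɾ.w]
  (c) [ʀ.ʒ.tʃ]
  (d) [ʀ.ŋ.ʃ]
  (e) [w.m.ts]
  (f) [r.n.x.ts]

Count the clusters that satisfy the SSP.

(a) 6-5-4-3 → obeys
(b) 3-3-5-6 → violates
(c) 5-3-2 → obeys
(d) 5-4-3 → obeys
(e) 6-4-2 → obeys
(f) 5-4-3-2 → obeys

5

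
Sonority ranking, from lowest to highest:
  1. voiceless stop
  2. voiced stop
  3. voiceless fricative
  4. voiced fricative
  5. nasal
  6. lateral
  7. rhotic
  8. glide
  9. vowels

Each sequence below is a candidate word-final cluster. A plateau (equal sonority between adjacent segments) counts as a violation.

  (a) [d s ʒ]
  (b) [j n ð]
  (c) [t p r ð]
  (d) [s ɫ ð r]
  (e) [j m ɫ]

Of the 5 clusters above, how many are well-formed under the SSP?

(a) sonority 2-3-4: ill-formed.
(b) sonority 8-5-4: well-formed.
(c) sonority 1-1-7-4: ill-formed.
(d) sonority 3-6-4-7: ill-formed.
(e) sonority 8-5-6: ill-formed.

1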